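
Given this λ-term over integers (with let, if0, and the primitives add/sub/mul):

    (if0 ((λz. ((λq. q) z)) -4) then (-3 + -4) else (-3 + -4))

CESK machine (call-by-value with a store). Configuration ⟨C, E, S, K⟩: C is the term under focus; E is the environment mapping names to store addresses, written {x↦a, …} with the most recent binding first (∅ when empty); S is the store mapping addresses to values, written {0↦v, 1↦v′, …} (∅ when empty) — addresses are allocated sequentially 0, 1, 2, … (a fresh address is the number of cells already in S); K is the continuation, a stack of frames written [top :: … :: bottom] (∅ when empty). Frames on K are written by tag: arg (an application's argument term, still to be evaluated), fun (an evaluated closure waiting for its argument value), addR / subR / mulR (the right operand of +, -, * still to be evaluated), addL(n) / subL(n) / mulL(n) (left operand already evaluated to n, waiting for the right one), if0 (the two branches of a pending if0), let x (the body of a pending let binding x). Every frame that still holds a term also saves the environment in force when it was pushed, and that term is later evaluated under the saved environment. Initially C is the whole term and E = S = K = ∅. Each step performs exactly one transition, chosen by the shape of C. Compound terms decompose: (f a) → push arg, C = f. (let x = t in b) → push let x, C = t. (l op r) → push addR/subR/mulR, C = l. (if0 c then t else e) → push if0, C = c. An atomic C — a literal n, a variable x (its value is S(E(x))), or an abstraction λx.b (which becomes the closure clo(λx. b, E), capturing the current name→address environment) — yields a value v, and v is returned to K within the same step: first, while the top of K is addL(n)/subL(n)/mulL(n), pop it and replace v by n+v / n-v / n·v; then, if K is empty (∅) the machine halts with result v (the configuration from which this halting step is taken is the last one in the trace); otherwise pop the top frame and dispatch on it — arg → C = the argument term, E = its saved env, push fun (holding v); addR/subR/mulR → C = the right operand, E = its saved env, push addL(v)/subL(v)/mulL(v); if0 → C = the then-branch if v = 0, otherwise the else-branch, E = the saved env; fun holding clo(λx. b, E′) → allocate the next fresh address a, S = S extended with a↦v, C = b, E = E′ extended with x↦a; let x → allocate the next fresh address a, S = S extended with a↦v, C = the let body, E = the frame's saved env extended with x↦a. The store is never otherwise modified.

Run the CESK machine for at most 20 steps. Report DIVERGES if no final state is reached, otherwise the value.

t=0: ⟨C=(if0 ((λz. ((λq. q) z)) -4) then (-3 + -4) else (-3 + -4)); E=∅; S=∅; K=∅⟩
t=1: ⟨C=((λz. ((λq. q) z)) -4); E=∅; S=∅; K=[if0]⟩
t=2: ⟨C=(λz. ((λq. q) z)); E=∅; S=∅; K=[arg :: if0]⟩
t=3: ⟨C=-4; E=∅; S=∅; K=[fun :: if0]⟩
t=4: ⟨C=((λq. q) z); E={z↦0}; S={0↦-4}; K=[if0]⟩
t=5: ⟨C=(λq. q); E={z↦0}; S={0↦-4}; K=[arg :: if0]⟩
t=6: ⟨C=z; E={z↦0}; S={0↦-4}; K=[fun :: if0]⟩
t=7: ⟨C=q; E={q↦1, z↦0}; S={0↦-4, 1↦-4}; K=[if0]⟩
t=8: ⟨C=(-3 + -4); E=∅; S={0↦-4, 1↦-4}; K=∅⟩
t=9: ⟨C=-3; E=∅; S={0↦-4, 1↦-4}; K=[addR]⟩
t=10: ⟨C=-4; E=∅; S={0↦-4, 1↦-4}; K=[addL(-3)]⟩
→ final value -7

Answer: -7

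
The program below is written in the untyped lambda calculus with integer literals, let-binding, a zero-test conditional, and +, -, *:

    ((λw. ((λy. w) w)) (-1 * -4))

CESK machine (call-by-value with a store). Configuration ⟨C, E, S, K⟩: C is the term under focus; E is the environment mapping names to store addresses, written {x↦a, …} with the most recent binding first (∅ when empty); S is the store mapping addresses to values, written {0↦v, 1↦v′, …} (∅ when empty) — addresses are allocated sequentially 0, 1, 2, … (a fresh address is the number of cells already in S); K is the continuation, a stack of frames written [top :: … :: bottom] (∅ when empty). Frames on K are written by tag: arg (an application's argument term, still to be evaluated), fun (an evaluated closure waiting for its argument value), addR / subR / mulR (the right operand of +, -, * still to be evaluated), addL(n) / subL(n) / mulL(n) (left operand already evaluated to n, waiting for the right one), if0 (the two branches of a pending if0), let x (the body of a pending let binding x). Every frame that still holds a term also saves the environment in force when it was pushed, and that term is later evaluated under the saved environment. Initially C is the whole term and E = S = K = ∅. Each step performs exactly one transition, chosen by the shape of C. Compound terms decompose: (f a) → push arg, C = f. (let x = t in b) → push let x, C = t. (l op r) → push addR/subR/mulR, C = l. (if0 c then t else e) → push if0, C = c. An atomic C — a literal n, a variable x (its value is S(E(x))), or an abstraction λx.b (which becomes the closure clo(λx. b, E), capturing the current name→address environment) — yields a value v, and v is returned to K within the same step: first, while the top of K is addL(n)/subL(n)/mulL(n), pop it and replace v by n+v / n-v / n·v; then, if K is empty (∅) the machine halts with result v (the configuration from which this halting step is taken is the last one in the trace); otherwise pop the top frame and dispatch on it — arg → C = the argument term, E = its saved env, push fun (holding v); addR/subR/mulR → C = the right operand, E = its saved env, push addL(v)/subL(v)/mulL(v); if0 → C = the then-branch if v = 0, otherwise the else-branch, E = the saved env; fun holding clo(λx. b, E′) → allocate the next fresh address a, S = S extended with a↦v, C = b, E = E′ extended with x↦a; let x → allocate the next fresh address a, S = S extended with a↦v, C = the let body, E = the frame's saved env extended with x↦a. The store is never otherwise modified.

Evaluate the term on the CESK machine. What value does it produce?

Answer: 4

Derivation:
0. [C=((λw. ((λy. w) w)) (-1 * -4)) | E=∅ | S=∅ | K=∅]
1. [C=(λw. ((λy. w) w)) | E=∅ | S=∅ | K=[arg]]
2. [C=(-1 * -4) | E=∅ | S=∅ | K=[fun]]
3. [C=-1 | E=∅ | S=∅ | K=[mulR :: fun]]
4. [C=-4 | E=∅ | S=∅ | K=[mulL(-1) :: fun]]
5. [C=((λy. w) w) | E={w↦0} | S={0↦4} | K=∅]
6. [C=(λy. w) | E={w↦0} | S={0↦4} | K=[arg]]
7. [C=w | E={w↦0} | S={0↦4} | K=[fun]]
8. [C=w | E={y↦1, w↦0} | S={0↦4, 1↦4} | K=∅]
→ final value 4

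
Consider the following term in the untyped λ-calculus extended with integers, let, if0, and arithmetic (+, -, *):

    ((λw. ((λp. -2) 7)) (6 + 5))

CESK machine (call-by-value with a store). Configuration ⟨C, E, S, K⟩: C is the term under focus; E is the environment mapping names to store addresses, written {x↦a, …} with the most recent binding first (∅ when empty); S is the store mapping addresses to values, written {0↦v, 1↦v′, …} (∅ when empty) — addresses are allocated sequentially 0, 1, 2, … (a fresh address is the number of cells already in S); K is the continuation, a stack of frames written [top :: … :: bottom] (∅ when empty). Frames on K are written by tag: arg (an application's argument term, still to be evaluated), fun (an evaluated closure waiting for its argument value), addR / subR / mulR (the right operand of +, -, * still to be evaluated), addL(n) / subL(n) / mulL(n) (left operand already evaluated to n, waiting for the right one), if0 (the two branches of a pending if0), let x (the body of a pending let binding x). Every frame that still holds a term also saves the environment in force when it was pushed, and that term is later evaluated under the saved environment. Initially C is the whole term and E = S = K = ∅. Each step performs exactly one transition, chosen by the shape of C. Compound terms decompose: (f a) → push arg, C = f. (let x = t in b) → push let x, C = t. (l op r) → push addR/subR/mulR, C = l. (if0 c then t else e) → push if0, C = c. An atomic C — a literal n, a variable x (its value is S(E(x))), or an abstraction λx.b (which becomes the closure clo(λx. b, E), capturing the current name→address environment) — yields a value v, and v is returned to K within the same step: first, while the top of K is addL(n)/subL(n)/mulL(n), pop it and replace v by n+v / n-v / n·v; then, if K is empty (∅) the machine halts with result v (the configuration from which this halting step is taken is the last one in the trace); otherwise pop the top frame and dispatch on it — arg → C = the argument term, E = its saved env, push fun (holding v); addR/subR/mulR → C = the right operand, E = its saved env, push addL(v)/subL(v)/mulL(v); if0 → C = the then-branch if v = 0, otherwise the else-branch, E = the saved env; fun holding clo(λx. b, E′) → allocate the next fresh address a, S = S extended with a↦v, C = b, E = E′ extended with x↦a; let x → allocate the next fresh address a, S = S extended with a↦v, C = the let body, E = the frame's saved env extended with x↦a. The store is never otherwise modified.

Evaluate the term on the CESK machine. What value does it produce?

[0] [C=((λw. ((λp. -2) 7)) (6 + 5)) | E=∅ | S=∅ | K=∅]
[1] [C=(λw. ((λp. -2) 7)) | E=∅ | S=∅ | K=[arg]]
[2] [C=(6 + 5) | E=∅ | S=∅ | K=[fun]]
[3] [C=6 | E=∅ | S=∅ | K=[addR :: fun]]
[4] [C=5 | E=∅ | S=∅ | K=[addL(6) :: fun]]
[5] [C=((λp. -2) 7) | E={w↦0} | S={0↦11} | K=∅]
[6] [C=(λp. -2) | E={w↦0} | S={0↦11} | K=[arg]]
[7] [C=7 | E={w↦0} | S={0↦11} | K=[fun]]
[8] [C=-2 | E={p↦1, w↦0} | S={0↦11, 1↦7} | K=∅]
→ final value -2

Answer: -2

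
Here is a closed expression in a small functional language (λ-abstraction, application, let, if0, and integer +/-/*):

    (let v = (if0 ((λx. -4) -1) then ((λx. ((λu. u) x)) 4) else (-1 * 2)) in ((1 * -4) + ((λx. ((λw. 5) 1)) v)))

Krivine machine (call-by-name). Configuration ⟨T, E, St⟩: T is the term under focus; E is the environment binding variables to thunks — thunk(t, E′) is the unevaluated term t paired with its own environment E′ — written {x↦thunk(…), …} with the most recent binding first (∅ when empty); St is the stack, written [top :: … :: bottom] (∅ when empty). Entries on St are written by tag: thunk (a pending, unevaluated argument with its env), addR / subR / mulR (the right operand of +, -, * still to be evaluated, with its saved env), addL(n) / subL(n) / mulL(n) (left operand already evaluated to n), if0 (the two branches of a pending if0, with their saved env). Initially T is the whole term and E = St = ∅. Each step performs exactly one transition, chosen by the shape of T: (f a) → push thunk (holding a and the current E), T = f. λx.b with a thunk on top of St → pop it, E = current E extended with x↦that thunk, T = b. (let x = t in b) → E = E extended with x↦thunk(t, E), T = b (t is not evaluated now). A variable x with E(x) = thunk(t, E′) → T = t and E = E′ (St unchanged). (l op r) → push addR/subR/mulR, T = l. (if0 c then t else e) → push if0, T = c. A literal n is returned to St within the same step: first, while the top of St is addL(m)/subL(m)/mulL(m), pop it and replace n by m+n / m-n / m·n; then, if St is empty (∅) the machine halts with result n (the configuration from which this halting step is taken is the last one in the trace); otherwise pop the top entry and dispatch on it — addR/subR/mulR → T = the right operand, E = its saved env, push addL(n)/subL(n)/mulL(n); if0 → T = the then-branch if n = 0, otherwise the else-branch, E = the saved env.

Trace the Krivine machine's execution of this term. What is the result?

[0] [T=(let v = (if0 ((λx. -4) -1) then ((λx. ((λu. u) x)) 4) else (-1 * 2)) in ((1 * -4) + ((λx. ((λw. 5) 1)) v))) | E=∅ | St=∅]
[1] [T=((1 * -4) + ((λx. ((λw. 5) 1)) v)) | E={v↦thunk((if0 ((λx. -4) -1) then ((λx. ((λu. u) x)) 4) else (-1 * 2)), ∅)} | St=∅]
[2] [T=(1 * -4) | E={v↦thunk((if0 ((λx. -4) -1) then ((λx. ((λu. u) x)) 4) else (-1 * 2)), ∅)} | St=[addR]]
[3] [T=1 | E={v↦thunk((if0 ((λx. -4) -1) then ((λx. ((λu. u) x)) 4) else (-1 * 2)), ∅)} | St=[mulR :: addR]]
[4] [T=-4 | E={v↦thunk((if0 ((λx. -4) -1) then ((λx. ((λu. u) x)) 4) else (-1 * 2)), ∅)} | St=[mulL(1) :: addR]]
[5] [T=((λx. ((λw. 5) 1)) v) | E={v↦thunk((if0 ((λx. -4) -1) then ((λx. ((λu. u) x)) 4) else (-1 * 2)), ∅)} | St=[addL(-4)]]
[6] [T=(λx. ((λw. 5) 1)) | E={v↦thunk((if0 ((λx. -4) -1) then ((λx. ((λu. u) x)) 4) else (-1 * 2)), ∅)} | St=[thunk :: addL(-4)]]
[7] [T=((λw. 5) 1) | E={x↦thunk(v, {v↦thunk((if0 ((λx. -4) -1) then ((λx. ((λu. u) x)) 4) else (-1 * 2)), ∅)}), v↦thunk((if0 ((λx. -4) -1) then ((λx. ((λu. u) x)) 4) else (-1 * 2)), ∅)} | St=[addL(-4)]]
[8] [T=(λw. 5) | E={x↦thunk(v, {v↦thunk((if0 ((λx. -4) -1) then ((λx. ((λu. u) x)) 4) else (-1 * 2)), ∅)}), v↦thunk((if0 ((λx. -4) -1) then ((λx. ((λu. u) x)) 4) else (-1 * 2)), ∅)} | St=[thunk :: addL(-4)]]
[9] [T=5 | E={w↦thunk(1, {x↦thunk(v, {v↦thunk((if0 ((λx. -4) -1) then ((λx. ((λu. u) x)) 4) else (-1 * 2)), ∅)}), v↦thunk((if0 ((λx. -4) -1) then ((λx. ((λu. u) x)) 4) else (-1 * 2)), ∅)}), x↦thunk(v, {v↦thunk((if0 ((λx. -4) -1) then ((λx. ((λu. u) x)) 4) else (-1 * 2)), ∅)}), v↦thunk((if0 ((λx. -4) -1) then ((λx. ((λu. u) x)) 4) else (-1 * 2)), ∅)} | St=[addL(-4)]]
→ final value 1

Answer: 1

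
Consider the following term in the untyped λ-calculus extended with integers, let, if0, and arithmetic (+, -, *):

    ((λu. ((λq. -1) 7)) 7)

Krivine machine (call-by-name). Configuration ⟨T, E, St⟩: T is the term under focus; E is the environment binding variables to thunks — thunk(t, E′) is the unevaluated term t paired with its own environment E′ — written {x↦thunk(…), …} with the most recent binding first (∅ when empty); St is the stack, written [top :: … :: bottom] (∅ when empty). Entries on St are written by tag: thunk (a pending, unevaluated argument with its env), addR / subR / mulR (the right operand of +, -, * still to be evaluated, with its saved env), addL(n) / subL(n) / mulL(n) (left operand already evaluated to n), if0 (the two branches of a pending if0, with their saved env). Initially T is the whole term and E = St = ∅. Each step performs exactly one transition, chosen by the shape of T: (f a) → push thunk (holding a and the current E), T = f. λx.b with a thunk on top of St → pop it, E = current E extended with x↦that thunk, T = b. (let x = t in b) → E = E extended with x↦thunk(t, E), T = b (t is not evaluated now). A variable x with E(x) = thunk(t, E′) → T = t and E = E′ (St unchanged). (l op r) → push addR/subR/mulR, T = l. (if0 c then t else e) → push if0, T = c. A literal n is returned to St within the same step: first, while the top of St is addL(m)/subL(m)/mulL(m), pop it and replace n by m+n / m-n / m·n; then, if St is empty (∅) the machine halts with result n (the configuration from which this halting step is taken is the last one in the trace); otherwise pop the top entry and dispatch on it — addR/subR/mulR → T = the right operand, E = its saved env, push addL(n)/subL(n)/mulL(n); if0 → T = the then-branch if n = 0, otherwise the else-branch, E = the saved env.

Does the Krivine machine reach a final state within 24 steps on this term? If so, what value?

Answer: -1

Derivation:
0. ⟨T=((λu. ((λq. -1) 7)) 7); E=∅; St=∅⟩
1. ⟨T=(λu. ((λq. -1) 7)); E=∅; St=[thunk]⟩
2. ⟨T=((λq. -1) 7); E={u↦thunk(7, ∅)}; St=∅⟩
3. ⟨T=(λq. -1); E={u↦thunk(7, ∅)}; St=[thunk]⟩
4. ⟨T=-1; E={q↦thunk(7, {u↦thunk(7, ∅)}), u↦thunk(7, ∅)}; St=∅⟩
→ final value -1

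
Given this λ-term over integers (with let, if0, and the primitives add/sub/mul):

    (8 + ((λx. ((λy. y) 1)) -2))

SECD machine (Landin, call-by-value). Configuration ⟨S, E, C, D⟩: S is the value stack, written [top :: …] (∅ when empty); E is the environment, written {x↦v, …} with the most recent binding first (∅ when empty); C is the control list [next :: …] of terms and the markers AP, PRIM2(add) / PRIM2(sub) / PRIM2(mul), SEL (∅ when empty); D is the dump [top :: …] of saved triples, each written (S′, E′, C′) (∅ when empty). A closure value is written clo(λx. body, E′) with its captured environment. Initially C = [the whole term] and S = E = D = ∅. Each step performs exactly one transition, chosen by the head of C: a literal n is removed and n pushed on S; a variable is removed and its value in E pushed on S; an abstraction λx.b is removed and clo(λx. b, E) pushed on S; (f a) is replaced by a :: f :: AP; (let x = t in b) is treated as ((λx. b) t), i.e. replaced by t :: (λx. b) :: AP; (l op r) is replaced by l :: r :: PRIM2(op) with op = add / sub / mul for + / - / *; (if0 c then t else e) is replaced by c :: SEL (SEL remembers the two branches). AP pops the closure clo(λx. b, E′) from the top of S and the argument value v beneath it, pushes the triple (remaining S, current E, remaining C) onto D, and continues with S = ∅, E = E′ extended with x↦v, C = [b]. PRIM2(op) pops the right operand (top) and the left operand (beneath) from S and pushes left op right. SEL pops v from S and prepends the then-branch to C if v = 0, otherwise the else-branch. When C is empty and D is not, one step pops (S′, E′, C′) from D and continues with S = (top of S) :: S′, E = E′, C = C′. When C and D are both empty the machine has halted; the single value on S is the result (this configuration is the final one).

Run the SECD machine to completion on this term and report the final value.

Answer: 9

Execution trace:
step 0: [S=∅ | E=∅ | C=[(8 + ((λx. ((λy. y) 1)) -2))] | D=∅]
step 1: [S=∅ | E=∅ | C=[8 :: ((λx. ((λy. y) 1)) -2) :: PRIM2(add)] | D=∅]
step 2: [S=[8] | E=∅ | C=[((λx. ((λy. y) 1)) -2) :: PRIM2(add)] | D=∅]
step 3: [S=[8] | E=∅ | C=[-2 :: (λx. ((λy. y) 1)) :: AP :: PRIM2(add)] | D=∅]
step 4: [S=[-2 :: 8] | E=∅ | C=[(λx. ((λy. y) 1)) :: AP :: PRIM2(add)] | D=∅]
step 5: [S=[clo(λx. ((λy. y) 1), ∅) :: -2 :: 8] | E=∅ | C=[AP :: PRIM2(add)] | D=∅]
step 6: [S=∅ | E={x↦-2} | C=[((λy. y) 1)] | D=[([8], ∅, [PRIM2(add)])]]
step 7: [S=∅ | E={x↦-2} | C=[1 :: (λy. y) :: AP] | D=[([8], ∅, [PRIM2(add)])]]
step 8: [S=[1] | E={x↦-2} | C=[(λy. y) :: AP] | D=[([8], ∅, [PRIM2(add)])]]
step 9: [S=[clo(λy. y, {x↦-2}) :: 1] | E={x↦-2} | C=[AP] | D=[([8], ∅, [PRIM2(add)])]]
step 10: [S=∅ | E={y↦1, x↦-2} | C=[y] | D=[(∅, {x↦-2}, ∅) :: ([8], ∅, [PRIM2(add)])]]
step 11: [S=[1] | E={y↦1, x↦-2} | C=∅ | D=[(∅, {x↦-2}, ∅) :: ([8], ∅, [PRIM2(add)])]]
step 12: [S=[1] | E={x↦-2} | C=∅ | D=[([8], ∅, [PRIM2(add)])]]
step 13: [S=[1 :: 8] | E=∅ | C=[PRIM2(add)] | D=∅]
step 14: [S=[9] | E=∅ | C=∅ | D=∅]
→ final value 9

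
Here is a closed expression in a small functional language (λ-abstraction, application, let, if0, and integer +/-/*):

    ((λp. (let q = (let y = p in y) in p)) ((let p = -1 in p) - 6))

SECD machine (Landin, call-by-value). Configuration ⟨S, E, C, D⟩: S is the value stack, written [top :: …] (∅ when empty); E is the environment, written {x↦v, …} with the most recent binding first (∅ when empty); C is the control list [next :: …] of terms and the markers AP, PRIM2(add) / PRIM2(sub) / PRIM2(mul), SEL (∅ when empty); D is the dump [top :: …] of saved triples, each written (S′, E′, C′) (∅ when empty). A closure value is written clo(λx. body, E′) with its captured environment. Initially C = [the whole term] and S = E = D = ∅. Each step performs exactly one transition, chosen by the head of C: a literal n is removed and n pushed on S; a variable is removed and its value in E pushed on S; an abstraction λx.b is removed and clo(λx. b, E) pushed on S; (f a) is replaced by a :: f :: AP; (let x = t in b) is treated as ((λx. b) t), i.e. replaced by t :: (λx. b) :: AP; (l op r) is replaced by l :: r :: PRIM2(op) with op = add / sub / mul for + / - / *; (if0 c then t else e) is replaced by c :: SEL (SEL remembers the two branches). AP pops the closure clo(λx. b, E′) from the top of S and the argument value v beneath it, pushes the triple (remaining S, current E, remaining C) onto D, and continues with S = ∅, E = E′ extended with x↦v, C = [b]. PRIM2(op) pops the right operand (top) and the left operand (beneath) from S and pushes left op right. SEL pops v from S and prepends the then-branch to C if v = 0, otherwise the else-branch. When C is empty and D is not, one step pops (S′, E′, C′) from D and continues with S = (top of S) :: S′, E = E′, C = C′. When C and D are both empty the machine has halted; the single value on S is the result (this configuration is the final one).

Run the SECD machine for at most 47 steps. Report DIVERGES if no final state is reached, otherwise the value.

Answer: -7

Machine steps:
t=0: <S=∅, E=∅, C=[((λp. (let q = (let y = p in y) in p)) ((let p = -1 in p) - 6))], D=∅>
t=1: <S=∅, E=∅, C=[((let p = -1 in p) - 6) :: (λp. (let q = (let y = p in y) in p)) :: AP], D=∅>
t=2: <S=∅, E=∅, C=[(let p = -1 in p) :: 6 :: PRIM2(sub) :: (λp. (let q = (let y = p in y) in p)) :: AP], D=∅>
t=3: <S=∅, E=∅, C=[-1 :: (λp. p) :: AP :: 6 :: PRIM2(sub) :: (λp. (let q = (let y = p in y) in p)) :: AP], D=∅>
t=4: <S=[-1], E=∅, C=[(λp. p) :: AP :: 6 :: PRIM2(sub) :: (λp. (let q = (let y = p in y) in p)) :: AP], D=∅>
t=5: <S=[clo(λp. p, ∅) :: -1], E=∅, C=[AP :: 6 :: PRIM2(sub) :: (λp. (let q = (let y = p in y) in p)) :: AP], D=∅>
t=6: <S=∅, E={p↦-1}, C=[p], D=[(∅, ∅, [6 :: PRIM2(sub) :: (λp. (let q = (let y = p in y) in p)) :: AP])]>
t=7: <S=[-1], E={p↦-1}, C=∅, D=[(∅, ∅, [6 :: PRIM2(sub) :: (λp. (let q = (let y = p in y) in p)) :: AP])]>
t=8: <S=[-1], E=∅, C=[6 :: PRIM2(sub) :: (λp. (let q = (let y = p in y) in p)) :: AP], D=∅>
t=9: <S=[6 :: -1], E=∅, C=[PRIM2(sub) :: (λp. (let q = (let y = p in y) in p)) :: AP], D=∅>
t=10: <S=[-7], E=∅, C=[(λp. (let q = (let y = p in y) in p)) :: AP], D=∅>
t=11: <S=[clo(λp. (let q = (let y = p in y) in p), ∅) :: -7], E=∅, C=[AP], D=∅>
t=12: <S=∅, E={p↦-7}, C=[(let q = (let y = p in y) in p)], D=[(∅, ∅, ∅)]>
t=13: <S=∅, E={p↦-7}, C=[(let y = p in y) :: (λq. p) :: AP], D=[(∅, ∅, ∅)]>
t=14: <S=∅, E={p↦-7}, C=[p :: (λy. y) :: AP :: (λq. p) :: AP], D=[(∅, ∅, ∅)]>
t=15: <S=[-7], E={p↦-7}, C=[(λy. y) :: AP :: (λq. p) :: AP], D=[(∅, ∅, ∅)]>
t=16: <S=[clo(λy. y, {p↦-7}) :: -7], E={p↦-7}, C=[AP :: (λq. p) :: AP], D=[(∅, ∅, ∅)]>
t=17: <S=∅, E={y↦-7, p↦-7}, C=[y], D=[(∅, {p↦-7}, [(λq. p) :: AP]) :: (∅, ∅, ∅)]>
t=18: <S=[-7], E={y↦-7, p↦-7}, C=∅, D=[(∅, {p↦-7}, [(λq. p) :: AP]) :: (∅, ∅, ∅)]>
t=19: <S=[-7], E={p↦-7}, C=[(λq. p) :: AP], D=[(∅, ∅, ∅)]>
t=20: <S=[clo(λq. p, {p↦-7}) :: -7], E={p↦-7}, C=[AP], D=[(∅, ∅, ∅)]>
t=21: <S=∅, E={q↦-7, p↦-7}, C=[p], D=[(∅, {p↦-7}, ∅) :: (∅, ∅, ∅)]>
t=22: <S=[-7], E={q↦-7, p↦-7}, C=∅, D=[(∅, {p↦-7}, ∅) :: (∅, ∅, ∅)]>
t=23: <S=[-7], E={p↦-7}, C=∅, D=[(∅, ∅, ∅)]>
t=24: <S=[-7], E=∅, C=∅, D=∅>
→ final value -7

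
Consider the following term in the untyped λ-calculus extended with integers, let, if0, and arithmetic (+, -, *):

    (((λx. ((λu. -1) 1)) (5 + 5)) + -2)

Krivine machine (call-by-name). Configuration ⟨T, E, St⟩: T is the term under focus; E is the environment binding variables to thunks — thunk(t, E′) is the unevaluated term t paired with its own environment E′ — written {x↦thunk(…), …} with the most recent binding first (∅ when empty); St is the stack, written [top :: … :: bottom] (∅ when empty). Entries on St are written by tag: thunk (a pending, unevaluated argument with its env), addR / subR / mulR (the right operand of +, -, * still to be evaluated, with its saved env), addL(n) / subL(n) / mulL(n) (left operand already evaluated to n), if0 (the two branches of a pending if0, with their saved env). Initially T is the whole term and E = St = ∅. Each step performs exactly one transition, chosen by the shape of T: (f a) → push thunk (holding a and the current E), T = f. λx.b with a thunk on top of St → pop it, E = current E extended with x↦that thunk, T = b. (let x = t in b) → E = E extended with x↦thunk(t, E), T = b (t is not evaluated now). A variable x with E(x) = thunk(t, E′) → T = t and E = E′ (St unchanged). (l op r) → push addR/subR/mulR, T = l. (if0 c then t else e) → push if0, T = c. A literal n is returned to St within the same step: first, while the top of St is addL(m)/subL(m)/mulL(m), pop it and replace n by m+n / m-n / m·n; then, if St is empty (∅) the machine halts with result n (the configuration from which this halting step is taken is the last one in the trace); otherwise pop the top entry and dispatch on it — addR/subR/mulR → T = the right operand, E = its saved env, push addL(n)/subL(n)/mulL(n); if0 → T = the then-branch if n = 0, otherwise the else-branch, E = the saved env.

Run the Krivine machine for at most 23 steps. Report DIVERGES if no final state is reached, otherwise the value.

Answer: -3

Machine steps:
[0] [T=(((λx. ((λu. -1) 1)) (5 + 5)) + -2) | E=∅ | St=∅]
[1] [T=((λx. ((λu. -1) 1)) (5 + 5)) | E=∅ | St=[addR]]
[2] [T=(λx. ((λu. -1) 1)) | E=∅ | St=[thunk :: addR]]
[3] [T=((λu. -1) 1) | E={x↦thunk((5 + 5), ∅)} | St=[addR]]
[4] [T=(λu. -1) | E={x↦thunk((5 + 5), ∅)} | St=[thunk :: addR]]
[5] [T=-1 | E={u↦thunk(1, {x↦thunk((5 + 5), ∅)}), x↦thunk((5 + 5), ∅)} | St=[addR]]
[6] [T=-2 | E=∅ | St=[addL(-1)]]
→ final value -3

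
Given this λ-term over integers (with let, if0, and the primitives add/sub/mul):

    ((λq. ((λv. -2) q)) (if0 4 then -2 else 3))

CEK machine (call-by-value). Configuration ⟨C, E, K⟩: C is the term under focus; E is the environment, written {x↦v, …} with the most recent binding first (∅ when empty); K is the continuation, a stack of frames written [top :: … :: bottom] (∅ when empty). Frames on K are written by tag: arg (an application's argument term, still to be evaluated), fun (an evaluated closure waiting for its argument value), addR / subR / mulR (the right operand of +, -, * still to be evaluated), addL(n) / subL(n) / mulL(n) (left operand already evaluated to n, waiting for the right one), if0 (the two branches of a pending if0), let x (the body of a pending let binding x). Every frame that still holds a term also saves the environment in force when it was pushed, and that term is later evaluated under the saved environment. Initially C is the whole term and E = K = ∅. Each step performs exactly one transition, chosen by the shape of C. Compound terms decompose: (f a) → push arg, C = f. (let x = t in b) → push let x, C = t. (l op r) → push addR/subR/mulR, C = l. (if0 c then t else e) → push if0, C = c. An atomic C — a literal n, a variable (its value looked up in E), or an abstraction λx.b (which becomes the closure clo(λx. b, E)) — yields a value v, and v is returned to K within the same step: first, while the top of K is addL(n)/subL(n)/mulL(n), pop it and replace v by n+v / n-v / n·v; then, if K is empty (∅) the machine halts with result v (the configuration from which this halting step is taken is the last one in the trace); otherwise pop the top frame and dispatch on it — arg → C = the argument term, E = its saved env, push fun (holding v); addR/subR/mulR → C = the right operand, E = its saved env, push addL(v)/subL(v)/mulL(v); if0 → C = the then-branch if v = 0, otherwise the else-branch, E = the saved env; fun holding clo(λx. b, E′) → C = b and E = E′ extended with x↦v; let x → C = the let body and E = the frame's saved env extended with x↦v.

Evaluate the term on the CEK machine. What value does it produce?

Answer: -2

Machine steps:
[0] <C=((λq. ((λv. -2) q)) (if0 4 then -2 else 3)), E=∅, K=∅>
[1] <C=(λq. ((λv. -2) q)), E=∅, K=[arg]>
[2] <C=(if0 4 then -2 else 3), E=∅, K=[fun]>
[3] <C=4, E=∅, K=[if0 :: fun]>
[4] <C=3, E=∅, K=[fun]>
[5] <C=((λv. -2) q), E={q↦3}, K=∅>
[6] <C=(λv. -2), E={q↦3}, K=[arg]>
[7] <C=q, E={q↦3}, K=[fun]>
[8] <C=-2, E={v↦3, q↦3}, K=∅>
→ final value -2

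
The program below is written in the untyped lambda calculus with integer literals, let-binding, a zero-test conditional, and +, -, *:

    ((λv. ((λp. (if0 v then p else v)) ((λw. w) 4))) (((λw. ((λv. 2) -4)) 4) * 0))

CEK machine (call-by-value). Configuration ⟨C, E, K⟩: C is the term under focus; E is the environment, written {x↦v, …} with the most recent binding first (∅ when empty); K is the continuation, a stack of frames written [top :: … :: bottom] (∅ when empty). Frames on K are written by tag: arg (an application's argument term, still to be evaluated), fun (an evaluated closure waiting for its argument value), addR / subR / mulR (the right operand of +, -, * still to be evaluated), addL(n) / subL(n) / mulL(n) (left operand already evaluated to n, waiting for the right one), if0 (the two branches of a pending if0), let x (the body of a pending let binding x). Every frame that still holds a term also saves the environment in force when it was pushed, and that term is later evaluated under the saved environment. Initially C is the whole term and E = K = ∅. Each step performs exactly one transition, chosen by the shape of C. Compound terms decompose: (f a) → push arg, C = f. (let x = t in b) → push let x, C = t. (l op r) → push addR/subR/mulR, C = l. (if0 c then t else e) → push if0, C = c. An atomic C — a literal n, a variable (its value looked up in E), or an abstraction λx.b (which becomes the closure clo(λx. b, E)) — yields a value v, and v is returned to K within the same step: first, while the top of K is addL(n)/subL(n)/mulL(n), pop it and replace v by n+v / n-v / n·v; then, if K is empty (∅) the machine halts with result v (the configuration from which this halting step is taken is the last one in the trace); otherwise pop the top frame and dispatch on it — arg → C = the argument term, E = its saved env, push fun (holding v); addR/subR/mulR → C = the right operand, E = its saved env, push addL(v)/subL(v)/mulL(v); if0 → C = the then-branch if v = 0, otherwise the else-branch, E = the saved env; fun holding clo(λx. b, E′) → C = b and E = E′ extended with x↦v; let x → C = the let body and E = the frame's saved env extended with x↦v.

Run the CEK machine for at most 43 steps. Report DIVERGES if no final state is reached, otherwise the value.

Answer: 4

Machine steps:
0. [C=((λv. ((λp. (if0 v then p else v)) ((λw. w) 4))) (((λw. ((λv. 2) -4)) 4) * 0)) | E=∅ | K=∅]
1. [C=(λv. ((λp. (if0 v then p else v)) ((λw. w) 4))) | E=∅ | K=[arg]]
2. [C=(((λw. ((λv. 2) -4)) 4) * 0) | E=∅ | K=[fun]]
3. [C=((λw. ((λv. 2) -4)) 4) | E=∅ | K=[mulR :: fun]]
4. [C=(λw. ((λv. 2) -4)) | E=∅ | K=[arg :: mulR :: fun]]
5. [C=4 | E=∅ | K=[fun :: mulR :: fun]]
6. [C=((λv. 2) -4) | E={w↦4} | K=[mulR :: fun]]
7. [C=(λv. 2) | E={w↦4} | K=[arg :: mulR :: fun]]
8. [C=-4 | E={w↦4} | K=[fun :: mulR :: fun]]
9. [C=2 | E={v↦-4, w↦4} | K=[mulR :: fun]]
10. [C=0 | E=∅ | K=[mulL(2) :: fun]]
11. [C=((λp. (if0 v then p else v)) ((λw. w) 4)) | E={v↦0} | K=∅]
12. [C=(λp. (if0 v then p else v)) | E={v↦0} | K=[arg]]
13. [C=((λw. w) 4) | E={v↦0} | K=[fun]]
14. [C=(λw. w) | E={v↦0} | K=[arg :: fun]]
15. [C=4 | E={v↦0} | K=[fun :: fun]]
16. [C=w | E={w↦4, v↦0} | K=[fun]]
17. [C=(if0 v then p else v) | E={p↦4, v↦0} | K=∅]
18. [C=v | E={p↦4, v↦0} | K=[if0]]
19. [C=p | E={p↦4, v↦0} | K=∅]
→ final value 4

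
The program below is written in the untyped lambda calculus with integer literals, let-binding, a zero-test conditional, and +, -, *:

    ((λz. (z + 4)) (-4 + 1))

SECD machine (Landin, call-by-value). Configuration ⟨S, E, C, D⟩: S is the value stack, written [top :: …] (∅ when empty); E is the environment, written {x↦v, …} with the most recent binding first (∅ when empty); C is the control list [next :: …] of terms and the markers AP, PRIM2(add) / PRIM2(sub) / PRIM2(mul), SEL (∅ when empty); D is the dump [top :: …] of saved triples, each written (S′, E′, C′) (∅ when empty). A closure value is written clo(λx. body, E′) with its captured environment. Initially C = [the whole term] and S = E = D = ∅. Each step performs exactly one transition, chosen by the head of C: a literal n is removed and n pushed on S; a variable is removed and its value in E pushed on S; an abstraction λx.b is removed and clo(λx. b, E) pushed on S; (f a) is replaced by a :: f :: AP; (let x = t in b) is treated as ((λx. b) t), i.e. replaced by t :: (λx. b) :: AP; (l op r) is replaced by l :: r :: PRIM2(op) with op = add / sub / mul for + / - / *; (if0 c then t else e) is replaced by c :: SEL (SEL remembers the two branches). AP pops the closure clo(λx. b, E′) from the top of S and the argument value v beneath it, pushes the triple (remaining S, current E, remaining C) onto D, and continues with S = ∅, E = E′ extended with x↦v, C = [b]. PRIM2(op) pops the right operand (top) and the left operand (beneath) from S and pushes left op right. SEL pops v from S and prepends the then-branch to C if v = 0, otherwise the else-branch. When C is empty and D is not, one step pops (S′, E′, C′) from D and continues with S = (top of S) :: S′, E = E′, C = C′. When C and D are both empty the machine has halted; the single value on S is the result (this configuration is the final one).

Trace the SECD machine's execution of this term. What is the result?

Answer: 1

Machine steps:
[0] ⟨S=∅; E=∅; C=[((λz. (z + 4)) (-4 + 1))]; D=∅⟩
[1] ⟨S=∅; E=∅; C=[(-4 + 1) :: (λz. (z + 4)) :: AP]; D=∅⟩
[2] ⟨S=∅; E=∅; C=[-4 :: 1 :: PRIM2(add) :: (λz. (z + 4)) :: AP]; D=∅⟩
[3] ⟨S=[-4]; E=∅; C=[1 :: PRIM2(add) :: (λz. (z + 4)) :: AP]; D=∅⟩
[4] ⟨S=[1 :: -4]; E=∅; C=[PRIM2(add) :: (λz. (z + 4)) :: AP]; D=∅⟩
[5] ⟨S=[-3]; E=∅; C=[(λz. (z + 4)) :: AP]; D=∅⟩
[6] ⟨S=[clo(λz. (z + 4), ∅) :: -3]; E=∅; C=[AP]; D=∅⟩
[7] ⟨S=∅; E={z↦-3}; C=[(z + 4)]; D=[(∅, ∅, ∅)]⟩
[8] ⟨S=∅; E={z↦-3}; C=[z :: 4 :: PRIM2(add)]; D=[(∅, ∅, ∅)]⟩
[9] ⟨S=[-3]; E={z↦-3}; C=[4 :: PRIM2(add)]; D=[(∅, ∅, ∅)]⟩
[10] ⟨S=[4 :: -3]; E={z↦-3}; C=[PRIM2(add)]; D=[(∅, ∅, ∅)]⟩
[11] ⟨S=[1]; E={z↦-3}; C=∅; D=[(∅, ∅, ∅)]⟩
[12] ⟨S=[1]; E=∅; C=∅; D=∅⟩
→ final value 1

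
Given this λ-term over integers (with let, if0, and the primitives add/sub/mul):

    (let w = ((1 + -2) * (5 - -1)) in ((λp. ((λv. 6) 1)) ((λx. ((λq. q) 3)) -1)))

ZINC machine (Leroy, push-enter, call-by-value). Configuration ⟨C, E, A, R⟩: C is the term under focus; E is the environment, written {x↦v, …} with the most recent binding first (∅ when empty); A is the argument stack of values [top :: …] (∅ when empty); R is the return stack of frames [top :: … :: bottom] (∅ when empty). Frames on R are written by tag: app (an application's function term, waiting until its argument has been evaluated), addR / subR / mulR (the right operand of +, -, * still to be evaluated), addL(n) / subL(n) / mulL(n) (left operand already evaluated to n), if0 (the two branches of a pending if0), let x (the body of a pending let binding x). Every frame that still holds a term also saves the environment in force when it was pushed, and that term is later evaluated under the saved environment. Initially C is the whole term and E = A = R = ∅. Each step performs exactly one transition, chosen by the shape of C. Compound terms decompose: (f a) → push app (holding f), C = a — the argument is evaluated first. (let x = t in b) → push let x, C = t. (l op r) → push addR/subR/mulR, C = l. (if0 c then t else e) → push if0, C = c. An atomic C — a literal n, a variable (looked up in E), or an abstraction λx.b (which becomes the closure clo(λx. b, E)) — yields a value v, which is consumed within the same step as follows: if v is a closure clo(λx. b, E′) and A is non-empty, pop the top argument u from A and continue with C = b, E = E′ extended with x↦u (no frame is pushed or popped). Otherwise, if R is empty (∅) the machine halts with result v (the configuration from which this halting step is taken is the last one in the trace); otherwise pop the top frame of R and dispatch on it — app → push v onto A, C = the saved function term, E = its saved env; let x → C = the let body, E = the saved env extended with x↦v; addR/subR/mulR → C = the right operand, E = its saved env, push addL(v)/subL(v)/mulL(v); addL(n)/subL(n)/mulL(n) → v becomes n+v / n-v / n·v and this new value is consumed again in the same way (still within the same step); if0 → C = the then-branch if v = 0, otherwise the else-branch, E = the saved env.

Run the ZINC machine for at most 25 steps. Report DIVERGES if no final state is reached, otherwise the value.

step 0: [C=(let w = ((1 + -2) * (5 - -1)) in ((λp. ((λv. 6) 1)) ((λx. ((λq. q) 3)) -1))) | E=∅ | A=∅ | R=∅]
step 1: [C=((1 + -2) * (5 - -1)) | E=∅ | A=∅ | R=[let w]]
step 2: [C=(1 + -2) | E=∅ | A=∅ | R=[mulR :: let w]]
step 3: [C=1 | E=∅ | A=∅ | R=[addR :: mulR :: let w]]
step 4: [C=-2 | E=∅ | A=∅ | R=[addL(1) :: mulR :: let w]]
step 5: [C=(5 - -1) | E=∅ | A=∅ | R=[mulL(-1) :: let w]]
step 6: [C=5 | E=∅ | A=∅ | R=[subR :: mulL(-1) :: let w]]
step 7: [C=-1 | E=∅ | A=∅ | R=[subL(5) :: mulL(-1) :: let w]]
step 8: [C=((λp. ((λv. 6) 1)) ((λx. ((λq. q) 3)) -1)) | E={w↦-6} | A=∅ | R=∅]
step 9: [C=((λx. ((λq. q) 3)) -1) | E={w↦-6} | A=∅ | R=[app]]
step 10: [C=-1 | E={w↦-6} | A=∅ | R=[app :: app]]
step 11: [C=(λx. ((λq. q) 3)) | E={w↦-6} | A=[-1] | R=[app]]
step 12: [C=((λq. q) 3) | E={x↦-1, w↦-6} | A=∅ | R=[app]]
step 13: [C=3 | E={x↦-1, w↦-6} | A=∅ | R=[app :: app]]
step 14: [C=(λq. q) | E={x↦-1, w↦-6} | A=[3] | R=[app]]
step 15: [C=q | E={q↦3, x↦-1, w↦-6} | A=∅ | R=[app]]
step 16: [C=(λp. ((λv. 6) 1)) | E={w↦-6} | A=[3] | R=∅]
step 17: [C=((λv. 6) 1) | E={p↦3, w↦-6} | A=∅ | R=∅]
step 18: [C=1 | E={p↦3, w↦-6} | A=∅ | R=[app]]
step 19: [C=(λv. 6) | E={p↦3, w↦-6} | A=[1] | R=∅]
step 20: [C=6 | E={v↦1, p↦3, w↦-6} | A=∅ | R=∅]
→ final value 6

Answer: 6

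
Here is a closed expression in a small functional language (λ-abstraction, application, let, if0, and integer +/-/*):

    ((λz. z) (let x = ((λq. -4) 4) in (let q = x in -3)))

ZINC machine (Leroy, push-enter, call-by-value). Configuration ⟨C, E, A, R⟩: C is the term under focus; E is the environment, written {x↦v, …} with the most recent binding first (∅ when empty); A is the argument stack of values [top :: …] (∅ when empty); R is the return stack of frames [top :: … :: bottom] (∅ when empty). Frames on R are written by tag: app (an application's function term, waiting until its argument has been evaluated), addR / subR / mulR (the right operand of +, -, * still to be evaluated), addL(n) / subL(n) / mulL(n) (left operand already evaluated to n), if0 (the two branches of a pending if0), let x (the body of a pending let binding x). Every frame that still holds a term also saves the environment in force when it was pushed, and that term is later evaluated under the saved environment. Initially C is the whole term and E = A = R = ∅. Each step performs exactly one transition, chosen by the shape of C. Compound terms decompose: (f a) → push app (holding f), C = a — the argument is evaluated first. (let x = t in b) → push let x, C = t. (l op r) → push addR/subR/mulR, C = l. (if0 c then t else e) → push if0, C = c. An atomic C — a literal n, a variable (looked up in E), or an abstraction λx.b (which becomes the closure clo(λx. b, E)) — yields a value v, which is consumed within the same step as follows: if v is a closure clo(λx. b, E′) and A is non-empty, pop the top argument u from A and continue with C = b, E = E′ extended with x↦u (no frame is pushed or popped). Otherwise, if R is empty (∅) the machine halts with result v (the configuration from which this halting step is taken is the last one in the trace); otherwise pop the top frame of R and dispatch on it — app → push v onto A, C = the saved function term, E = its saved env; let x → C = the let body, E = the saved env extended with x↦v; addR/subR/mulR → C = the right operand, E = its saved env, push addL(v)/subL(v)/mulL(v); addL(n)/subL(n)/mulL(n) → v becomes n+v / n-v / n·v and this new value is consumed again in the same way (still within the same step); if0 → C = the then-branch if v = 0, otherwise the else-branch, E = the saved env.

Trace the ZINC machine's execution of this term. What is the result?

t=0: <C=((λz. z) (let x = ((λq. -4) 4) in (let q = x in -3))), E=∅, A=∅, R=∅>
t=1: <C=(let x = ((λq. -4) 4) in (let q = x in -3)), E=∅, A=∅, R=[app]>
t=2: <C=((λq. -4) 4), E=∅, A=∅, R=[let x :: app]>
t=3: <C=4, E=∅, A=∅, R=[app :: let x :: app]>
t=4: <C=(λq. -4), E=∅, A=[4], R=[let x :: app]>
t=5: <C=-4, E={q↦4}, A=∅, R=[let x :: app]>
t=6: <C=(let q = x in -3), E={x↦-4}, A=∅, R=[app]>
t=7: <C=x, E={x↦-4}, A=∅, R=[let q :: app]>
t=8: <C=-3, E={q↦-4, x↦-4}, A=∅, R=[app]>
t=9: <C=(λz. z), E=∅, A=[-3], R=∅>
t=10: <C=z, E={z↦-3}, A=∅, R=∅>
→ final value -3

Answer: -3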